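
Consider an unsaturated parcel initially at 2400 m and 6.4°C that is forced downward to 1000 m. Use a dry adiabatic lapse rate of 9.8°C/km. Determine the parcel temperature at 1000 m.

2400 → 1000 m (dry adiabatic, 9.8°C/km): ΔT = +9.8 × 1.4 = +13.72°C → T = 20.12°C

20.12°C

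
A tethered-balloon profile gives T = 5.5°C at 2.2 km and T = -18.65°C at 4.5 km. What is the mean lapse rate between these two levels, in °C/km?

10.5°C/km

Γ = −ΔT/Δz = (5.5 − (-18.65)) / (4500 − 2200) m
  = 24.15°C / 2.3 km = 10.5°C/km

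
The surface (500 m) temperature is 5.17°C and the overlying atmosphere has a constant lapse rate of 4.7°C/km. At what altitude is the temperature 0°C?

Height above start = (5.17 − 0) / 4.7 = 1.1 km
Altitude = 500 m + 1100 m = 1600 m

1600 m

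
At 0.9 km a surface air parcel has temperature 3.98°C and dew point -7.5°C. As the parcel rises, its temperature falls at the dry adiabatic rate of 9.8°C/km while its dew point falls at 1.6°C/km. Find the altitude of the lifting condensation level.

2.3 km

T and T_d converge at 9.8 − 1.6 = 8.2°C per km
Height above start = (3.98 − (-7.5)) / 8.2 = 1.4 km
LCL altitude = 900 m + 1400 m = 2300 m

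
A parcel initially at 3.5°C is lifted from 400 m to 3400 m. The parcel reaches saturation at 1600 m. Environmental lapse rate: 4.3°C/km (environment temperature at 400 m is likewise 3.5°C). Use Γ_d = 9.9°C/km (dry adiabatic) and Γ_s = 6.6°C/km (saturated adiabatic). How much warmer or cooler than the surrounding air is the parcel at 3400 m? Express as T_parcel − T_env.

-10.86°C (parcel cooler than environment)

Parcel:
  400 → 1600 m (dry, 9.9°C/km): ΔT = -9.9 × 1.2 = -11.88°C → T = -8.38°C
  1600 → 3400 m (saturated, 6.6°C/km): ΔT = -6.6 × 1.8 = -11.88°C → T = -20.26°C
Environment:
  400 → 3400 m (environment, 4.3°C/km): ΔT = -4.3 × 3 = -12.9°C → T = -9.4°C
T_parcel − T_env = -20.26 − (-9.4) = -10.86°C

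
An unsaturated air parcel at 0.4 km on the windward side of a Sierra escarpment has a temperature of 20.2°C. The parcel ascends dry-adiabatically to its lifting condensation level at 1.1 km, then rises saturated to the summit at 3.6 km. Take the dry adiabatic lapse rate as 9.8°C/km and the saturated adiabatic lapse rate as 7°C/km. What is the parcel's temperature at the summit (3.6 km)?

-4.16°C

400 → 1100 m (dry, 9.8°C/km): ΔT = -9.8 × 0.7 = -6.86°C → T = 13.34°C
1100 → 3600 m (saturated, 7°C/km): ΔT = -7 × 2.5 = -17.5°C → T = -4.16°C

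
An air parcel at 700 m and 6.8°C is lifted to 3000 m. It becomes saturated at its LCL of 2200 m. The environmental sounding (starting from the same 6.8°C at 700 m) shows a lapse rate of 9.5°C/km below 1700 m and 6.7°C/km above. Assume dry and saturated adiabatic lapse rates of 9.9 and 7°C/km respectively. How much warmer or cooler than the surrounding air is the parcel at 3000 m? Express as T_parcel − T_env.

Parcel:
  From 700 m to 2200 m (dry): cools by 9.9 × 1.5 = 14.85°C, giving -8.05°C.
  From 2200 m to 3000 m (saturated): cools by 7 × 0.8 = 5.6°C, giving -13.65°C.
Environment:
  From 700 m to 1700 m (environment, lower layer): cools by 9.5 × 1 = 9.5°C, giving -2.7°C.
  From 1700 m to 3000 m (environment, upper layer): cools by 6.7 × 1.3 = 8.71°C, giving -11.41°C.
T_parcel − T_env = -13.65 − (-11.41) = -2.24°C

-2.24°C (parcel cooler than environment)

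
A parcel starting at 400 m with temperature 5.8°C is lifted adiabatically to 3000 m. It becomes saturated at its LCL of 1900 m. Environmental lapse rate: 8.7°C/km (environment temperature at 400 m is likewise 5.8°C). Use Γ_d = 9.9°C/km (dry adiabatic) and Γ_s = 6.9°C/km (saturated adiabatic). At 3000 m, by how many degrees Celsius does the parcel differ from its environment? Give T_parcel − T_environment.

Parcel:
  400 → 1900 m (dry, 9.9°C/km): ΔT = -9.9 × 1.5 = -14.85°C → T = -9.05°C
  1900 → 3000 m (saturated, 6.9°C/km): ΔT = -6.9 × 1.1 = -7.59°C → T = -16.64°C
Environment:
  400 → 3000 m (environment, 8.7°C/km): ΔT = -8.7 × 2.6 = -22.62°C → T = -16.82°C
T_parcel − T_env = -16.64 − (-16.82) = +0.18°C

+0.18°C (parcel warmer than environment)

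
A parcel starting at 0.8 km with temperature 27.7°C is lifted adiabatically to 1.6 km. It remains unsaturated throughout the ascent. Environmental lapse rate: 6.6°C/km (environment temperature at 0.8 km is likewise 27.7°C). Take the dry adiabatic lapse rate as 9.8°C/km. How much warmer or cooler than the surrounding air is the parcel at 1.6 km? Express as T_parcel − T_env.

-2.56°C (parcel cooler than environment)

Parcel:
  Dry to 1600 m: -9.8 × 0.8 km = -7.84°C, so T = 19.86°C.
Environment:
  Environment to 1600 m: -6.6 × 0.8 km = -5.28°C, so T = 22.42°C.
T_parcel − T_env = 19.86 − 22.42 = -2.56°C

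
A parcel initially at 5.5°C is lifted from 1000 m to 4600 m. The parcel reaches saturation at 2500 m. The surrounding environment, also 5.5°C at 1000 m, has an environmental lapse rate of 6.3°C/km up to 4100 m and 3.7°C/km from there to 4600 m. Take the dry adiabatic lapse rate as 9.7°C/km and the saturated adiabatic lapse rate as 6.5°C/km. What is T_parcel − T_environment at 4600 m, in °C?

Parcel:
  Dry to 2500 m: -9.7 × 1.5 km = -14.55°C, so T = -9.05°C.
  Saturated to 4600 m: -6.5 × 2.1 km = -13.65°C, so T = -22.7°C.
Environment:
  Environment, lower layer to 4100 m: -6.3 × 3.1 km = -19.53°C, so T = -14.03°C.
  Environment, upper layer to 4600 m: -3.7 × 0.5 km = -1.85°C, so T = -15.88°C.
T_parcel − T_env = -22.7 − (-15.88) = -6.82°C

-6.82°C (parcel cooler than environment)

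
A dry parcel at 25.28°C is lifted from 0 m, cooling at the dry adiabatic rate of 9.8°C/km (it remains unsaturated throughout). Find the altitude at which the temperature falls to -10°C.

Height above start = (25.28 − (-10)) / 9.8 = 3.6 km
Altitude = 0 m + 3600 m = 3600 m

3600 m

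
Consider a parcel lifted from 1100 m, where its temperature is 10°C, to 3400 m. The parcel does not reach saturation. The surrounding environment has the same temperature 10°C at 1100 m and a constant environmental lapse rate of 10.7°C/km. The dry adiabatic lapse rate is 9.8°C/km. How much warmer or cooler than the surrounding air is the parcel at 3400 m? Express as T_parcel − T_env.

+2.07°C (parcel warmer than environment)

Parcel:
  1100 → 3400 m (dry, 9.8°C/km): ΔT = -9.8 × 2.3 = -22.54°C → T = -12.54°C
Environment:
  1100 → 3400 m (environment, 10.7°C/km): ΔT = -10.7 × 2.3 = -24.61°C → T = -14.61°C
T_parcel − T_env = -12.54 − (-14.61) = +2.07°C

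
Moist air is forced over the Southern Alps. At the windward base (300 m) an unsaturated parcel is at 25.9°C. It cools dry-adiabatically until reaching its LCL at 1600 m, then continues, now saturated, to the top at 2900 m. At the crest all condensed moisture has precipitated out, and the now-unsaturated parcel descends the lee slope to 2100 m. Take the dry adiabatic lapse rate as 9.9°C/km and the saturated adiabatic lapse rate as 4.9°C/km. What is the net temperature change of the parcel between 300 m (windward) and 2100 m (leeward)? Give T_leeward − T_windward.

-11.32°C

300 → 1600 m (dry, 9.9°C/km): ΔT = -9.9 × 1.3 = -12.87°C → T = 13.03°C
1600 → 2900 m (saturated, 4.9°C/km): ΔT = -4.9 × 1.3 = -6.37°C → T = 6.66°C
2900 → 2100 m (dry descent, 9.9°C/km): ΔT = +9.9 × 0.8 = +7.92°C → T = 14.58°C
Net change vs windward start: 14.58 − 25.9 = -11.32°C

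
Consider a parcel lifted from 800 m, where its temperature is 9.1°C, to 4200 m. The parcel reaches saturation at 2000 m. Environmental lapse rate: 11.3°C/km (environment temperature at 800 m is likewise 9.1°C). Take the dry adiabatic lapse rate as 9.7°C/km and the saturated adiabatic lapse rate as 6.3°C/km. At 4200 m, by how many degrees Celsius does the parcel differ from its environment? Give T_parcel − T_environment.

+12.92°C (parcel warmer than environment)

Parcel:
  800 → 2000 m (dry, 9.7°C/km): ΔT = -9.7 × 1.2 = -11.64°C → T = -2.54°C
  2000 → 4200 m (saturated, 6.3°C/km): ΔT = -6.3 × 2.2 = -13.86°C → T = -16.4°C
Environment:
  800 → 4200 m (environment, 11.3°C/km): ΔT = -11.3 × 3.4 = -38.42°C → T = -29.32°C
T_parcel − T_env = -16.4 − (-29.32) = +12.92°C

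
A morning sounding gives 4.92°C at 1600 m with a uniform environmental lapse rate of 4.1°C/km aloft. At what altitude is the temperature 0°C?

2800 m

Height above start = (4.92 − 0) / 4.1 = 1.2 km
Altitude = 1600 m + 1200 m = 2800 m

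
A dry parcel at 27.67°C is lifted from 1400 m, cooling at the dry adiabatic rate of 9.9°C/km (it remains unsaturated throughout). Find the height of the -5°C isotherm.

Height above start = (27.67 − (-5)) / 9.9 = 3.3 km
Altitude = 1400 m + 3300 m = 4700 m

4700 m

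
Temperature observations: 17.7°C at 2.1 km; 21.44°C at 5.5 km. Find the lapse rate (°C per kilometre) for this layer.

Γ = −ΔT/Δz = (17.7 − 21.44) / (5500 − 2100) m
  = -3.74°C / 3.4 km = -1.1°C/km

-1.1°C/km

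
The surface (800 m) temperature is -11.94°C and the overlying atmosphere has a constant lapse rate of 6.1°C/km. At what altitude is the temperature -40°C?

5400 m

Height above start = (-11.94 − (-40)) / 6.1 = 4.6 km
Altitude = 800 m + 4600 m = 5400 m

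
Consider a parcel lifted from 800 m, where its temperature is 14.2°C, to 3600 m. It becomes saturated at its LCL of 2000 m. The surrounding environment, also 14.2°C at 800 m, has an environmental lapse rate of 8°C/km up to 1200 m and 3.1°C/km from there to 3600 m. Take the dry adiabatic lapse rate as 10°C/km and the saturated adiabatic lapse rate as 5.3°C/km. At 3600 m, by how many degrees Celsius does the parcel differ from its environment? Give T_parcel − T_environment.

Parcel:
  From 800 m to 2000 m (dry): cools by 10 × 1.2 = 12°C, giving 2.2°C.
  From 2000 m to 3600 m (saturated): cools by 5.3 × 1.6 = 8.48°C, giving -6.28°C.
Environment:
  From 800 m to 1200 m (environment, lower layer): cools by 8 × 0.4 = 3.2°C, giving 11°C.
  From 1200 m to 3600 m (environment, upper layer): cools by 3.1 × 2.4 = 7.44°C, giving 3.56°C.
T_parcel − T_env = -6.28 − 3.56 = -9.84°C

-9.84°C (parcel cooler than environment)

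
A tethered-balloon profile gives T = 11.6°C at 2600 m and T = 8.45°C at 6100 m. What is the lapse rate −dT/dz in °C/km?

Γ = −ΔT/Δz = (11.6 − 8.45) / (6100 − 2600) m
  = 3.15°C / 3.5 km = 0.9°C/km

0.9°C/km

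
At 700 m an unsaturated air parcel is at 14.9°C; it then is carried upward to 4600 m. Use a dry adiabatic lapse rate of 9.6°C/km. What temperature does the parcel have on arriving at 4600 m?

From 700 m to 4600 m (dry adiabatic): cools by 9.6 × 3.9 = 37.44°C, giving -22.54°C.

-22.54°C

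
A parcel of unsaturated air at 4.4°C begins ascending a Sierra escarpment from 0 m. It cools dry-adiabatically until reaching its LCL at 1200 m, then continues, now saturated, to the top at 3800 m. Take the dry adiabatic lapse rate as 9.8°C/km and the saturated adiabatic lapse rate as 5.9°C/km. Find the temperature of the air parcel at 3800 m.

0–1200 m, dry: Δz = 1.2 km ⇒ ΔT = -11.76°C; T = -7.36°C
1200–3800 m, saturated: Δz = 2.6 km ⇒ ΔT = -15.34°C; T = -22.7°C

-22.7°C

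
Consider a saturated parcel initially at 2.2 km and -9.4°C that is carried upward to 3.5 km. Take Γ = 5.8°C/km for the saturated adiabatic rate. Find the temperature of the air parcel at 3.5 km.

-16.94°C

From 2200 m to 3500 m (saturated adiabatic): cools by 5.8 × 1.3 = 7.54°C, giving -16.94°C.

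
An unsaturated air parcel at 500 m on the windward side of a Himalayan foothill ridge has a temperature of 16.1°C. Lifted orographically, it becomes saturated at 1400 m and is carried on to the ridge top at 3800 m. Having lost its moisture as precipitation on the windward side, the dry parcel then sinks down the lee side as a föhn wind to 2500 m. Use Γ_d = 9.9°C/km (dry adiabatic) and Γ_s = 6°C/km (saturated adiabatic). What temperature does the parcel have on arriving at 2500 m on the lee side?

5.66°C

Dry to 1400 m: -9.9 × 0.9 km = -8.91°C, so T = 7.19°C.
Saturated to 3800 m: -6 × 2.4 km = -14.4°C, so T = -7.21°C.
Dry descent to 2500 m: +9.9 × 1.3 km = +12.87°C, so T = 5.66°C.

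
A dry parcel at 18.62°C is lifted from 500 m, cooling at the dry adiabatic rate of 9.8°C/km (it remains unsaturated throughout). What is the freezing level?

Height above start = (18.62 − 0) / 9.8 = 1.9 km
Altitude = 500 m + 1900 m = 2400 m

2400 m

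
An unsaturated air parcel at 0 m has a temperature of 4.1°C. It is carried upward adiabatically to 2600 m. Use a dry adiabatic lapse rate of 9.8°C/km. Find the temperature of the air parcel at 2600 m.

From 0 m to 2600 m (dry adiabatic): cools by 9.8 × 2.6 = 25.48°C, giving -21.38°C.

-21.38°C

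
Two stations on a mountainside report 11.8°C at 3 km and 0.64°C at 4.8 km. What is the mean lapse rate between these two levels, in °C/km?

6.2°C/km

Γ = −ΔT/Δz = (11.8 − 0.64) / (4800 − 3000) m
  = 11.16°C / 1.8 km = 6.2°C/km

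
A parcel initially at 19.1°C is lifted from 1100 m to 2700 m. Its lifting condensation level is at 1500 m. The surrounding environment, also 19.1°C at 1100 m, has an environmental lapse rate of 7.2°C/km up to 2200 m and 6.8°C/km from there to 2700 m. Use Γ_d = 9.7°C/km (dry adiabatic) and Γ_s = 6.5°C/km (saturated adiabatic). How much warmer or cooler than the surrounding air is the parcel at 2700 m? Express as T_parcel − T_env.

-0.36°C (parcel cooler than environment)

Parcel:
  From 1100 m to 1500 m (dry): cools by 9.7 × 0.4 = 3.88°C, giving 15.22°C.
  From 1500 m to 2700 m (saturated): cools by 6.5 × 1.2 = 7.8°C, giving 7.42°C.
Environment:
  From 1100 m to 2200 m (environment, lower layer): cools by 7.2 × 1.1 = 7.92°C, giving 11.18°C.
  From 2200 m to 2700 m (environment, upper layer): cools by 6.8 × 0.5 = 3.4°C, giving 7.78°C.
T_parcel − T_env = 7.42 − 7.78 = -0.36°C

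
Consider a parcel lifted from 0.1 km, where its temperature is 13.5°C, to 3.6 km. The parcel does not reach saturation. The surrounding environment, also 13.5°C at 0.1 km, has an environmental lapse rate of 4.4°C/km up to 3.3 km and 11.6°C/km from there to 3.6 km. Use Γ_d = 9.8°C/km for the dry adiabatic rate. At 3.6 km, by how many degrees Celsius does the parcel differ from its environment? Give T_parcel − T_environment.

-16.74°C (parcel cooler than environment)

Parcel:
  100 → 3600 m (dry, 9.8°C/km): ΔT = -9.8 × 3.5 = -34.3°C → T = -20.8°C
Environment:
  100 → 3300 m (environment, lower layer, 4.4°C/km): ΔT = -4.4 × 3.2 = -14.08°C → T = -0.58°C
  3300 → 3600 m (environment, upper layer, 11.6°C/km): ΔT = -11.6 × 0.3 = -3.48°C → T = -4.06°C
T_parcel − T_env = -20.8 − (-4.06) = -16.74°C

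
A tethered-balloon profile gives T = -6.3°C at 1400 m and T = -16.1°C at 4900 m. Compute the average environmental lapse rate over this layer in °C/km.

Γ = −ΔT/Δz = (-6.3 − (-16.1)) / (4900 − 1400) m
  = 9.8°C / 3.5 km = 2.8°C/km

2.8°C/km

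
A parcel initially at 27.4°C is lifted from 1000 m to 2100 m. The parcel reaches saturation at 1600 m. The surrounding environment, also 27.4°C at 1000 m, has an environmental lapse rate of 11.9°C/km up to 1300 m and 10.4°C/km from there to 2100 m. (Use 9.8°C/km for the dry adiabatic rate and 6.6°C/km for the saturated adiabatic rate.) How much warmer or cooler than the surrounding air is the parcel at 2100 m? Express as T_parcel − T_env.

Parcel:
  From 1000 m to 1600 m (dry): cools by 9.8 × 0.6 = 5.88°C, giving 21.52°C.
  From 1600 m to 2100 m (saturated): cools by 6.6 × 0.5 = 3.3°C, giving 18.22°C.
Environment:
  From 1000 m to 1300 m (environment, lower layer): cools by 11.9 × 0.3 = 3.57°C, giving 23.83°C.
  From 1300 m to 2100 m (environment, upper layer): cools by 10.4 × 0.8 = 8.32°C, giving 15.51°C.
T_parcel − T_env = 18.22 − 15.51 = +2.71°C

+2.71°C (parcel warmer than environment)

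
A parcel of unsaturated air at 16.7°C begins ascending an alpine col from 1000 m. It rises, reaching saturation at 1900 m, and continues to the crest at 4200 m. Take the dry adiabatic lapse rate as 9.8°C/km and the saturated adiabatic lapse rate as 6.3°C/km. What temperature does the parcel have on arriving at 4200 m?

From 1000 m to 1900 m (dry): cools by 9.8 × 0.9 = 8.82°C, giving 7.88°C.
From 1900 m to 4200 m (saturated): cools by 6.3 × 2.3 = 14.49°C, giving -6.61°C.

-6.61°C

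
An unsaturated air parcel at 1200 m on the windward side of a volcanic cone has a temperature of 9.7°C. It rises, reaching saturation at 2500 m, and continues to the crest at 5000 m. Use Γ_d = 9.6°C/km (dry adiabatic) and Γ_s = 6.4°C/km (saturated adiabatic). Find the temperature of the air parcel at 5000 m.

-18.78°C

Dry to 2500 m: -9.6 × 1.3 km = -12.48°C, so T = -2.78°C.
Saturated to 5000 m: -6.4 × 2.5 km = -16°C, so T = -18.78°C.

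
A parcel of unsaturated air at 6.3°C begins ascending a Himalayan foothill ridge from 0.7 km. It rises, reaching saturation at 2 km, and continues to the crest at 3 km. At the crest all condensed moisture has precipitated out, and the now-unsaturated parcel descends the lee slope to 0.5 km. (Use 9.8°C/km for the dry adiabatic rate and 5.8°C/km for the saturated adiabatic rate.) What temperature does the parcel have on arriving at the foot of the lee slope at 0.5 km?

700–2000 m, dry: Δz = 1.3 km ⇒ ΔT = -12.74°C; T = -6.44°C
2000–3000 m, saturated: Δz = 1 km ⇒ ΔT = -5.8°C; T = -12.24°C
3000–500 m, dry descent: Δz = 2.5 km ⇒ ΔT = +24.5°C; T = 12.26°C

12.26°C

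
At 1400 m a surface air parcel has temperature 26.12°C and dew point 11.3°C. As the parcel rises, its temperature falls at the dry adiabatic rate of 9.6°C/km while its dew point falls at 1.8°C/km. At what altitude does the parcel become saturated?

3300 m

T and T_d converge at 9.6 − 1.8 = 7.8°C per km
Height above start = (26.12 − 11.3) / 7.8 = 1.9 km
LCL altitude = 1400 m + 1900 m = 3300 m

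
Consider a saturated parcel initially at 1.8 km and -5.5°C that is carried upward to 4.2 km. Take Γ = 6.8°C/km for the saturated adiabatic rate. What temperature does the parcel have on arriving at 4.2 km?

1800–4200 m, saturated adiabatic: Δz = 2.4 km ⇒ ΔT = -16.32°C; T = -21.82°C

-21.82°C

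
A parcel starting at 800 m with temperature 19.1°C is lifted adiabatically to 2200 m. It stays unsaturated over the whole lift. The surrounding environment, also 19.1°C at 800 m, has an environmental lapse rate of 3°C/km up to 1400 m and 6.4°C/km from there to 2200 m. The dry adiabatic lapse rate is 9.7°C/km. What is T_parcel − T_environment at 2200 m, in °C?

Parcel:
  800 → 2200 m (dry, 9.7°C/km): ΔT = -9.7 × 1.4 = -13.58°C → T = 5.52°C
Environment:
  800 → 1400 m (environment, lower layer, 3°C/km): ΔT = -3 × 0.6 = -1.8°C → T = 17.3°C
  1400 → 2200 m (environment, upper layer, 6.4°C/km): ΔT = -6.4 × 0.8 = -5.12°C → T = 12.18°C
T_parcel − T_env = 5.52 − 12.18 = -6.66°C

-6.66°C (parcel cooler than environment)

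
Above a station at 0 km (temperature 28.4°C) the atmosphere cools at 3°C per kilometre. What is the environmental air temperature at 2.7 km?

From 0 m to 2700 m (environmental): cools by 3 × 2.7 = 8.1°C, giving 20.3°C.

20.3°C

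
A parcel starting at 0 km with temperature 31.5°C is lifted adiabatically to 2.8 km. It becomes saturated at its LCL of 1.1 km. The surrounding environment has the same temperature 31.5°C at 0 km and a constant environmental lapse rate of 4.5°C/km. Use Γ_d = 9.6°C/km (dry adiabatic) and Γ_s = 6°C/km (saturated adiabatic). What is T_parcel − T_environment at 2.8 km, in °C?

-8.16°C (parcel cooler than environment)

Parcel:
  0 → 1100 m (dry, 9.6°C/km): ΔT = -9.6 × 1.1 = -10.56°C → T = 20.94°C
  1100 → 2800 m (saturated, 6°C/km): ΔT = -6 × 1.7 = -10.2°C → T = 10.74°C
Environment:
  0 → 2800 m (environment, 4.5°C/km): ΔT = -4.5 × 2.8 = -12.6°C → T = 18.9°C
T_parcel − T_env = 10.74 − 18.9 = -8.16°C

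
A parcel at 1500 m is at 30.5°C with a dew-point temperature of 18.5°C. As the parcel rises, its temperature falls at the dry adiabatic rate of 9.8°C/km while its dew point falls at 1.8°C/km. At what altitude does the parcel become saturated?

T and T_d converge at 9.8 − 1.8 = 8°C per km
Height above start = (30.5 − 18.5) / 8 = 1.5 km
LCL altitude = 1500 m + 1500 m = 3000 m

3000 m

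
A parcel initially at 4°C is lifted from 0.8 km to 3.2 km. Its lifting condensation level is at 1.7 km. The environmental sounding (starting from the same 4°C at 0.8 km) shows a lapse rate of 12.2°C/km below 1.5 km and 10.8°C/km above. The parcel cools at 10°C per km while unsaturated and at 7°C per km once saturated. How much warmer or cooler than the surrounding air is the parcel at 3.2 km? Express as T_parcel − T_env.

+7.4°C (parcel warmer than environment)

Parcel:
  800 → 1700 m (dry, 10°C/km): ΔT = -10 × 0.9 = -9°C → T = -5°C
  1700 → 3200 m (saturated, 7°C/km): ΔT = -7 × 1.5 = -10.5°C → T = -15.5°C
Environment:
  800 → 1500 m (environment, lower layer, 12.2°C/km): ΔT = -12.2 × 0.7 = -8.54°C → T = -4.54°C
  1500 → 3200 m (environment, upper layer, 10.8°C/km): ΔT = -10.8 × 1.7 = -18.36°C → T = -22.9°C
T_parcel − T_env = -15.5 − (-22.9) = +7.4°C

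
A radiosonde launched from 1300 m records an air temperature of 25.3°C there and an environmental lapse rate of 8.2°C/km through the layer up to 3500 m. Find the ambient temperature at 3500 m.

7.26°C

Environmental to 3500 m: -8.2 × 2.2 km = -18.04°C, so T = 7.26°C.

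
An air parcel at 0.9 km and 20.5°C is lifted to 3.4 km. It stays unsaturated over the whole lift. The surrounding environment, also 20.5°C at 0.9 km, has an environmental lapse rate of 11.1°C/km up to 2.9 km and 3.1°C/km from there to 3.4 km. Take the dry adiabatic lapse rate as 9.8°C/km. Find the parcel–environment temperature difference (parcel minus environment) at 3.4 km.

-0.75°C (parcel cooler than environment)

Parcel:
  From 900 m to 3400 m (dry): cools by 9.8 × 2.5 = 24.5°C, giving -4°C.
Environment:
  From 900 m to 2900 m (environment, lower layer): cools by 11.1 × 2 = 22.2°C, giving -1.7°C.
  From 2900 m to 3400 m (environment, upper layer): cools by 3.1 × 0.5 = 1.55°C, giving -3.25°C.
T_parcel − T_env = -4 − (-3.25) = -0.75°C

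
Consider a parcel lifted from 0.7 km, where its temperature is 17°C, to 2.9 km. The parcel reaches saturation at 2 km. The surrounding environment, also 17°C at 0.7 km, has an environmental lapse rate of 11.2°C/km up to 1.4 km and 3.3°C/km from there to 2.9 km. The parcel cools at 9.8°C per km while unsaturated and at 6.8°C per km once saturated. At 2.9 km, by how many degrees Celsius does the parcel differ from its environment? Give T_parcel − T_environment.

-6.07°C (parcel cooler than environment)

Parcel:
  From 700 m to 2000 m (dry): cools by 9.8 × 1.3 = 12.74°C, giving 4.26°C.
  From 2000 m to 2900 m (saturated): cools by 6.8 × 0.9 = 6.12°C, giving -1.86°C.
Environment:
  From 700 m to 1400 m (environment, lower layer): cools by 11.2 × 0.7 = 7.84°C, giving 9.16°C.
  From 1400 m to 2900 m (environment, upper layer): cools by 3.3 × 1.5 = 4.95°C, giving 4.21°C.
T_parcel − T_env = -1.86 − 4.21 = -6.07°C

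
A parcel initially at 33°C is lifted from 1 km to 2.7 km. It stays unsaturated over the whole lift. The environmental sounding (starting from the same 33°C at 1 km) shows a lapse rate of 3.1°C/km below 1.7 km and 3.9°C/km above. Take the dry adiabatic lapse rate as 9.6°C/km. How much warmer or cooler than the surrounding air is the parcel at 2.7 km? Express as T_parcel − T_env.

-10.25°C (parcel cooler than environment)

Parcel:
  1000–2700 m, dry: Δz = 1.7 km ⇒ ΔT = -16.32°C; T = 16.68°C
Environment:
  1000–1700 m, environment, lower layer: Δz = 0.7 km ⇒ ΔT = -2.17°C; T = 30.83°C
  1700–2700 m, environment, upper layer: Δz = 1 km ⇒ ΔT = -3.9°C; T = 26.93°C
T_parcel − T_env = 16.68 − 26.93 = -10.25°C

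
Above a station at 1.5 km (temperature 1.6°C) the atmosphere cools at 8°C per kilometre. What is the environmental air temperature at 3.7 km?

1500 → 3700 m (environmental, 8°C/km): ΔT = -8 × 2.2 = -17.6°C → T = -16°C

-16°C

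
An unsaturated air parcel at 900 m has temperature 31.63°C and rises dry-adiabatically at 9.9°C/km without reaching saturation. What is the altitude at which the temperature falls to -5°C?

Height above start = (31.63 − (-5)) / 9.9 = 3.7 km
Altitude = 900 m + 3700 m = 4600 m

4600 m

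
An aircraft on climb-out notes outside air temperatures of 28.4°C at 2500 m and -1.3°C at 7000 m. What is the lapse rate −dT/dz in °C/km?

Γ = −ΔT/Δz = (28.4 − (-1.3)) / (7000 − 2500) m
  = 29.7°C / 4.5 km = 6.6°C/km

6.6°C/km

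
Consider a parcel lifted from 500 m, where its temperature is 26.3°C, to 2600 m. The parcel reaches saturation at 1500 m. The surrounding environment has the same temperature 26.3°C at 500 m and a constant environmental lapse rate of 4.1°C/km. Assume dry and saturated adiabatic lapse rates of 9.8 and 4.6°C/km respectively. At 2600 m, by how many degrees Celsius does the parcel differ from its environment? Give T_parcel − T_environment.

-6.25°C (parcel cooler than environment)

Parcel:
  500 → 1500 m (dry, 9.8°C/km): ΔT = -9.8 × 1 = -9.8°C → T = 16.5°C
  1500 → 2600 m (saturated, 4.6°C/km): ΔT = -4.6 × 1.1 = -5.06°C → T = 11.44°C
Environment:
  500 → 2600 m (environment, 4.1°C/km): ΔT = -4.1 × 2.1 = -8.61°C → T = 17.69°C
T_parcel − T_env = 11.44 − 17.69 = -6.25°C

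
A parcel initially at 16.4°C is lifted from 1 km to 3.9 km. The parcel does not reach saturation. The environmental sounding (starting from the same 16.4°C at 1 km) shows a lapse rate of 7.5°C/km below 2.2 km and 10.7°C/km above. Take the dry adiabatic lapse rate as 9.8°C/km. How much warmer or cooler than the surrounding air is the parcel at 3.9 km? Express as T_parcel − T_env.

-1.23°C (parcel cooler than environment)

Parcel:
  Dry to 3900 m: -9.8 × 2.9 km = -28.42°C, so T = -12.02°C.
Environment:
  Environment, lower layer to 2200 m: -7.5 × 1.2 km = -9°C, so T = 7.4°C.
  Environment, upper layer to 3900 m: -10.7 × 1.7 km = -18.19°C, so T = -10.79°C.
T_parcel − T_env = -12.02 − (-10.79) = -1.23°C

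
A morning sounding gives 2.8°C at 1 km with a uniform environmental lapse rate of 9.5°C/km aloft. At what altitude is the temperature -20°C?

Height above start = (2.8 − (-20)) / 9.5 = 2.4 km
Altitude = 1000 m + 2400 m = 3400 m

3.4 km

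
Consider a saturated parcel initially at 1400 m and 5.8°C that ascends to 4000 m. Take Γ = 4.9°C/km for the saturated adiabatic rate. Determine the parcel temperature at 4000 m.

-6.94°C

1400 → 4000 m (saturated adiabatic, 4.9°C/km): ΔT = -4.9 × 2.6 = -12.74°C → T = -6.94°C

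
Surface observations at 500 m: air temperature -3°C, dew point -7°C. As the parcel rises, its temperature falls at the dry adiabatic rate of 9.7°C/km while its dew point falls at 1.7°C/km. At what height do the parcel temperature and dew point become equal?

T and T_d converge at 9.7 − 1.7 = 8°C per km
Height above start = (-3 − (-7)) / 8 = 0.5 km
LCL altitude = 500 m + 500 m = 1000 m

1000 m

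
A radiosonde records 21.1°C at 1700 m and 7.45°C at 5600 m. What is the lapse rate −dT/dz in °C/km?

Γ = −ΔT/Δz = (21.1 − 7.45) / (5600 − 1700) m
  = 13.65°C / 3.9 km = 3.5°C/km

3.5°C/km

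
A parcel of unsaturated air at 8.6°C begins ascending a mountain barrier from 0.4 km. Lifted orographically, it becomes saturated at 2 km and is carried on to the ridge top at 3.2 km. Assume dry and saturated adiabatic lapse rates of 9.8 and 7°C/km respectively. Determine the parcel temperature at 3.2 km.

400–2000 m, dry: Δz = 1.6 km ⇒ ΔT = -15.68°C; T = -7.08°C
2000–3200 m, saturated: Δz = 1.2 km ⇒ ΔT = -8.4°C; T = -15.48°C

-15.48°C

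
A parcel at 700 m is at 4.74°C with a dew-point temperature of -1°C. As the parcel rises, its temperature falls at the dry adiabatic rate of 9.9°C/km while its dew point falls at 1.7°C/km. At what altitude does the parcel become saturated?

1400 m

T and T_d converge at 9.9 − 1.7 = 8.2°C per km
Height above start = (4.74 − (-1)) / 8.2 = 0.7 km
LCL altitude = 700 m + 700 m = 1400 m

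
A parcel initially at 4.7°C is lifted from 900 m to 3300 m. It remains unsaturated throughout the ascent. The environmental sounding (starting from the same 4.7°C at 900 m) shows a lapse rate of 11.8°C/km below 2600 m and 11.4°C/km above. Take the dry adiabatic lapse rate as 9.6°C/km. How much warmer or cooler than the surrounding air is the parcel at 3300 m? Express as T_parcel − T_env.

+5°C (parcel warmer than environment)

Parcel:
  Dry to 3300 m: -9.6 × 2.4 km = -23.04°C, so T = -18.34°C.
Environment:
  Environment, lower layer to 2600 m: -11.8 × 1.7 km = -20.06°C, so T = -15.36°C.
  Environment, upper layer to 3300 m: -11.4 × 0.7 km = -7.98°C, so T = -23.34°C.
T_parcel − T_env = -18.34 − (-23.34) = +5°C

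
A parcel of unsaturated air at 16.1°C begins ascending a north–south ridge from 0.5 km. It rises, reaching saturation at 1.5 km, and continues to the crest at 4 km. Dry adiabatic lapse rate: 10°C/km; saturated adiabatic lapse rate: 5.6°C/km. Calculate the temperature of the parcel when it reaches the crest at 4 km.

-7.9°C

Dry to 1500 m: -10 × 1 km = -10°C, so T = 6.1°C.
Saturated to 4000 m: -5.6 × 2.5 km = -14°C, so T = -7.9°C.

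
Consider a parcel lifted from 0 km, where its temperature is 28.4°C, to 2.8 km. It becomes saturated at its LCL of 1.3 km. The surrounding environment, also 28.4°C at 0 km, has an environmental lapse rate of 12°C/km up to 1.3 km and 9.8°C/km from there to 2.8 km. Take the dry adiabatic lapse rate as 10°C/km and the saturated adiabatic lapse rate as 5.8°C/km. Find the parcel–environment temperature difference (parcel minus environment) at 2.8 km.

Parcel:
  0 → 1300 m (dry, 10°C/km): ΔT = -10 × 1.3 = -13°C → T = 15.4°C
  1300 → 2800 m (saturated, 5.8°C/km): ΔT = -5.8 × 1.5 = -8.7°C → T = 6.7°C
Environment:
  0 → 1300 m (environment, lower layer, 12°C/km): ΔT = -12 × 1.3 = -15.6°C → T = 12.8°C
  1300 → 2800 m (environment, upper layer, 9.8°C/km): ΔT = -9.8 × 1.5 = -14.7°C → T = -1.9°C
T_parcel − T_env = 6.7 − (-1.9) = +8.6°C

+8.6°C (parcel warmer than environment)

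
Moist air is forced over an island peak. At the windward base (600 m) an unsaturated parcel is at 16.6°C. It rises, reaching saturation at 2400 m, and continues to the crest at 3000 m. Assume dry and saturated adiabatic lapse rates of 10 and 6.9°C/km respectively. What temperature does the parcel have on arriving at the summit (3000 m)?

600 → 2400 m (dry, 10°C/km): ΔT = -10 × 1.8 = -18°C → T = -1.4°C
2400 → 3000 m (saturated, 6.9°C/km): ΔT = -6.9 × 0.6 = -4.14°C → T = -5.54°C

-5.54°C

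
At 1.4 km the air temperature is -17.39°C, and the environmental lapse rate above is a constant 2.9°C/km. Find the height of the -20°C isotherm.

Height above start = (-17.39 − (-20)) / 2.9 = 0.9 km
Altitude = 1400 m + 900 m = 2300 m

2.3 km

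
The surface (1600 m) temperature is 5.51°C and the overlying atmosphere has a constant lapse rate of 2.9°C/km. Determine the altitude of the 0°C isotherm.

Height above start = (5.51 − 0) / 2.9 = 1.9 km
Altitude = 1600 m + 1900 m = 3500 m

3500 m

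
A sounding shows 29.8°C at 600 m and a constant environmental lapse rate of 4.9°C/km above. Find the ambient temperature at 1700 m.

24.41°C

600–1700 m, environmental: Δz = 1.1 km ⇒ ΔT = -5.39°C; T = 24.41°C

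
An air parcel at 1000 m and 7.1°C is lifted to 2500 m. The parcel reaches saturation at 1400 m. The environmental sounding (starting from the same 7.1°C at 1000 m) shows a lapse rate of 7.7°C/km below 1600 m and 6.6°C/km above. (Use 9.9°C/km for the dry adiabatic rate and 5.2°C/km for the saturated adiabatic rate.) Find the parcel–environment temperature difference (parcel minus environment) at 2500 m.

+0.88°C (parcel warmer than environment)

Parcel:
  1000–1400 m, dry: Δz = 0.4 km ⇒ ΔT = -3.96°C; T = 3.14°C
  1400–2500 m, saturated: Δz = 1.1 km ⇒ ΔT = -5.72°C; T = -2.58°C
Environment:
  1000–1600 m, environment, lower layer: Δz = 0.6 km ⇒ ΔT = -4.62°C; T = 2.48°C
  1600–2500 m, environment, upper layer: Δz = 0.9 km ⇒ ΔT = -5.94°C; T = -3.46°C
T_parcel − T_env = -2.58 − (-3.46) = +0.88°C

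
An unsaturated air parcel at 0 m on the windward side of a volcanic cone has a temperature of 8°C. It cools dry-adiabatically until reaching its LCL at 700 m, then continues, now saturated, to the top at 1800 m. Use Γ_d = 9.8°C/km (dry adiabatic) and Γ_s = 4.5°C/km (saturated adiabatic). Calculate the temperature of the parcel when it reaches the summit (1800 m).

-3.81°C

0–700 m, dry: Δz = 0.7 km ⇒ ΔT = -6.86°C; T = 1.14°C
700–1800 m, saturated: Δz = 1.1 km ⇒ ΔT = -4.95°C; T = -3.81°C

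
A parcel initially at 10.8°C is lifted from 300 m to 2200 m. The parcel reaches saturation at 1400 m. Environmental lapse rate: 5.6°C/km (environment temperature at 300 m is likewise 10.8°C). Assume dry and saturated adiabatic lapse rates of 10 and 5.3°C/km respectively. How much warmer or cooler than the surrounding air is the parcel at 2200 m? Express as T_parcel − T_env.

Parcel:
  300 → 1400 m (dry, 10°C/km): ΔT = -10 × 1.1 = -11°C → T = -0.2°C
  1400 → 2200 m (saturated, 5.3°C/km): ΔT = -5.3 × 0.8 = -4.24°C → T = -4.44°C
Environment:
  300 → 2200 m (environment, 5.6°C/km): ΔT = -5.6 × 1.9 = -10.64°C → T = 0.16°C
T_parcel − T_env = -4.44 − 0.16 = -4.6°C

-4.6°C (parcel cooler than environment)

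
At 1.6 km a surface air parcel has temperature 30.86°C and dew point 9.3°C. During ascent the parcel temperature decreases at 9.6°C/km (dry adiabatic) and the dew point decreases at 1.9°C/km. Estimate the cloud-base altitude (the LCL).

T and T_d converge at 9.6 − 1.9 = 7.7°C per km
Height above start = (30.86 − 9.3) / 7.7 = 2.8 km
LCL altitude = 1600 m + 2800 m = 4400 m

4.4 km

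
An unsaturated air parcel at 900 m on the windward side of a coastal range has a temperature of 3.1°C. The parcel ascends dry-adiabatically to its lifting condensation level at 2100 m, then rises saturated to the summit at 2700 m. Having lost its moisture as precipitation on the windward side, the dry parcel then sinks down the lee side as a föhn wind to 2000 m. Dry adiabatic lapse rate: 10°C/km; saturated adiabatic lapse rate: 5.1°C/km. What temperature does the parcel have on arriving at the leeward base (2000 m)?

-4.96°C

900–2100 m, dry: Δz = 1.2 km ⇒ ΔT = -12°C; T = -8.9°C
2100–2700 m, saturated: Δz = 0.6 km ⇒ ΔT = -3.06°C; T = -11.96°C
2700–2000 m, dry descent: Δz = 0.7 km ⇒ ΔT = +7°C; T = -4.96°C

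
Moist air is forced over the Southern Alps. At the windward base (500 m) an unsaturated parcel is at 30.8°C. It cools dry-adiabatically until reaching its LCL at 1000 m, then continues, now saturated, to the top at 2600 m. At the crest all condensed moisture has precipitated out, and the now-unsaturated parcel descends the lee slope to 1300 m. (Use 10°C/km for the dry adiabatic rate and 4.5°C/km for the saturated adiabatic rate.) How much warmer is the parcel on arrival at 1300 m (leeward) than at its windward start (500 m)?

500 → 1000 m (dry, 10°C/km): ΔT = -10 × 0.5 = -5°C → T = 25.8°C
1000 → 2600 m (saturated, 4.5°C/km): ΔT = -4.5 × 1.6 = -7.2°C → T = 18.6°C
2600 → 1300 m (dry descent, 10°C/km): ΔT = +10 × 1.3 = +13°C → T = 31.6°C
Net change vs windward start: 31.6 − 30.8 = +0.8°C

+0.8°C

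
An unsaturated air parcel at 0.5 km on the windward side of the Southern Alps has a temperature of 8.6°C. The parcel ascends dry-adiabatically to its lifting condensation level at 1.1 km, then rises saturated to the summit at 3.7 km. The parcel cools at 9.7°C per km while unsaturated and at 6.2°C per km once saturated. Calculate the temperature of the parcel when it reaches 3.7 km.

-13.34°C

500–1100 m, dry: Δz = 0.6 km ⇒ ΔT = -5.82°C; T = 2.78°C
1100–3700 m, saturated: Δz = 2.6 km ⇒ ΔT = -16.12°C; T = -13.34°C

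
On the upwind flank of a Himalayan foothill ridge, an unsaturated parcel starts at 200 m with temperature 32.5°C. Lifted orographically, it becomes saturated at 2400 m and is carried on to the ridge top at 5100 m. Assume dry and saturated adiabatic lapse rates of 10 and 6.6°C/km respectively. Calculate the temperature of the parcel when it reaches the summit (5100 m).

-7.32°C

From 200 m to 2400 m (dry): cools by 10 × 2.2 = 22°C, giving 10.5°C.
From 2400 m to 5100 m (saturated): cools by 6.6 × 2.7 = 17.82°C, giving -7.32°C.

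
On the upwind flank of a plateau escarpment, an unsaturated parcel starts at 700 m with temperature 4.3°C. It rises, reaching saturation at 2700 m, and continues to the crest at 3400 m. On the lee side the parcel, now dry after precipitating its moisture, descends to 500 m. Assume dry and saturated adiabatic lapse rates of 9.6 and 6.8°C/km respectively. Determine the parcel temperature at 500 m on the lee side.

8.18°C

700–2700 m, dry: Δz = 2 km ⇒ ΔT = -19.2°C; T = -14.9°C
2700–3400 m, saturated: Δz = 0.7 km ⇒ ΔT = -4.76°C; T = -19.66°C
3400–500 m, dry descent: Δz = 2.9 km ⇒ ΔT = +27.84°C; T = 8.18°C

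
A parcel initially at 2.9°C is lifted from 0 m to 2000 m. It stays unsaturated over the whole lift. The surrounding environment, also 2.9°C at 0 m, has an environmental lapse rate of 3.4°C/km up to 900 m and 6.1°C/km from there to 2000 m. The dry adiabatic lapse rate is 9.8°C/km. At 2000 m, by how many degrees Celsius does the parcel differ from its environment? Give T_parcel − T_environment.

-9.83°C (parcel cooler than environment)

Parcel:
  0–2000 m, dry: Δz = 2 km ⇒ ΔT = -19.6°C; T = -16.7°C
Environment:
  0–900 m, environment, lower layer: Δz = 0.9 km ⇒ ΔT = -3.06°C; T = -0.16°C
  900–2000 m, environment, upper layer: Δz = 1.1 km ⇒ ΔT = -6.71°C; T = -6.87°C
T_parcel − T_env = -16.7 − (-6.87) = -9.83°C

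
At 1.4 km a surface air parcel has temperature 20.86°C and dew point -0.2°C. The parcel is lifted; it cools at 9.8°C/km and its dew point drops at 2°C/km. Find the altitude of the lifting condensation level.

4.1 km

T and T_d converge at 9.8 − 2 = 7.8°C per km
Height above start = (20.86 − (-0.2)) / 7.8 = 2.7 km
LCL altitude = 1400 m + 2700 m = 4100 m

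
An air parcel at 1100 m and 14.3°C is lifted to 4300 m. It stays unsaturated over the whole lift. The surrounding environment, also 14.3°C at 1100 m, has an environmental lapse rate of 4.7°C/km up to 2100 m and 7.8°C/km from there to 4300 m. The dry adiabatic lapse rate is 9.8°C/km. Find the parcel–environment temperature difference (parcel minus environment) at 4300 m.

-9.5°C (parcel cooler than environment)

Parcel:
  From 1100 m to 4300 m (dry): cools by 9.8 × 3.2 = 31.36°C, giving -17.06°C.
Environment:
  From 1100 m to 2100 m (environment, lower layer): cools by 4.7 × 1 = 4.7°C, giving 9.6°C.
  From 2100 m to 4300 m (environment, upper layer): cools by 7.8 × 2.2 = 17.16°C, giving -7.56°C.
T_parcel − T_env = -17.06 − (-7.56) = -9.5°C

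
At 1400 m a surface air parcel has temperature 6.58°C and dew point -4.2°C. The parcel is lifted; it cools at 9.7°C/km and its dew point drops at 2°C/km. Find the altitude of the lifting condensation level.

2800 m

T and T_d converge at 9.7 − 2 = 7.7°C per km
Height above start = (6.58 − (-4.2)) / 7.7 = 1.4 km
LCL altitude = 1400 m + 1400 m = 2800 m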